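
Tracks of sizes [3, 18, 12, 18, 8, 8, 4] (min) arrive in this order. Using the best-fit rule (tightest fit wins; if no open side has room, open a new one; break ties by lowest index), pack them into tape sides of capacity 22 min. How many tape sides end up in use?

  3 → side 1 (new)  [load 3/22]
  18 → side 1  [load 21/22]
  12 → side 2 (new)  [load 12/22]
  18 → side 3 (new)  [load 18/22]
  8 → side 2  [load 20/22]
  8 → side 4 (new)  [load 8/22]
  4 → side 3  [load 22/22]
4 tape sides opened.

4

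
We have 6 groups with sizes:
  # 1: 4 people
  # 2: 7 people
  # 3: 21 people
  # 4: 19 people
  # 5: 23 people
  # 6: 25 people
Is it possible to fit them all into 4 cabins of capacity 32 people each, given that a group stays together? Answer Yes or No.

Yes

A valid assignment using 4 cabins:
  cabin 1: 25 + 7 = 32
  cabin 2: 23 + 4 = 27
  cabin 3: 21 = 21
  cabin 4: 19 = 19
Every load is within 32 people, so 4 cabins suffice.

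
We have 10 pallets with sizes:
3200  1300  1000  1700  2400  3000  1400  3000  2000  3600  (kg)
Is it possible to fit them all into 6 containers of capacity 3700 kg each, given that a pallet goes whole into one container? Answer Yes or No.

No

Total = 22600 kg; ⌈22600/3700⌉ = 7.
At least 7 containers are required, but only 6 are allowed.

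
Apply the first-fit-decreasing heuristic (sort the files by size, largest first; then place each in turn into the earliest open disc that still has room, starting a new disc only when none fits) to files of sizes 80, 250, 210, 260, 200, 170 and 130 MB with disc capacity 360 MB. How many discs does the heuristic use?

Sorted descending: 260, 250, 210, 200, 170, 130, 80.
  260 → disc 1 (new)  [load 260/360]
  250 → disc 2 (new)  [load 250/360]
  210 → disc 3 (new)  [load 210/360]
  200 → disc 4 (new)  [load 200/360]
  170 → disc 5 (new)  [load 170/360]
  130 → disc 3  [load 340/360]
  80 → disc 1  [load 340/360]
5 discs opened.

5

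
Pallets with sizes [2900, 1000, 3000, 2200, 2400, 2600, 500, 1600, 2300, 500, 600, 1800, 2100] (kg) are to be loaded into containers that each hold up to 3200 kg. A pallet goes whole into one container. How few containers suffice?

9

Total = 3000 + 2900 + 2600 + 2400 + 2300 + 2200 + 2100 + 1800 + 1600 + 1000 + 600 + 500 + 500 = 23500 kg.
Lower bound: ⌈23500/3200⌉ = 8 containers.
A packing using 9 containers:
  container 1: 3000 = 3000
  container 2: 2900 = 2900
  container 3: 2600 + 600 = 3200
  container 4: 2400 + 500 = 2900
  container 5: 2300 + 500 = 2800
  container 6: 2200 + 1000 = 3200
  container 7: 2100 = 2100
  container 8: 1800 = 1800
  container 9: 1600 = 1600
No arrangement into 8 containers stays within capacity, so 9 is optimal.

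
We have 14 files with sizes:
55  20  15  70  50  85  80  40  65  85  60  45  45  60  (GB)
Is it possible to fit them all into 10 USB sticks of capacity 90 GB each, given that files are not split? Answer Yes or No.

A valid assignment using 10 USB sticks:
  USB stick 1: 85 = 85
  USB stick 2: 85 = 85
  USB stick 3: 80 = 80
  USB stick 4: 70 + 20 = 90
  USB stick 5: 65 + 15 = 80
  USB stick 6: 60 = 60
  USB stick 7: 60 = 60
  USB stick 8: 55 = 55
  USB stick 9: 50 + 40 = 90
  USB stick 10: 45 + 45 = 90
Every load is within 90 GB, so 10 USB sticks suffice.

Yes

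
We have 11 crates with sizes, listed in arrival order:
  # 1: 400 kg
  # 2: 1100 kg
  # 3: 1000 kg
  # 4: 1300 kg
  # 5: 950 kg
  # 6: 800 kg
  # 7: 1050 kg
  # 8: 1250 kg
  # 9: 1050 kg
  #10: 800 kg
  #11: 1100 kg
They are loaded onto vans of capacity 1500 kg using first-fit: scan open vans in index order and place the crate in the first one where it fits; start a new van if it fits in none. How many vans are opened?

10

  400 → van 1 (new)  [load 400/1500]
  1100 → van 1  [load 1500/1500]
  1000 → van 2 (new)  [load 1000/1500]
  1300 → van 3 (new)  [load 1300/1500]
  950 → van 4 (new)  [load 950/1500]
  800 → van 5 (new)  [load 800/1500]
  1050 → van 6 (new)  [load 1050/1500]
  1250 → van 7 (new)  [load 1250/1500]
  1050 → van 8 (new)  [load 1050/1500]
  800 → van 9 (new)  [load 800/1500]
  1100 → van 10 (new)  [load 1100/1500]
10 vans opened.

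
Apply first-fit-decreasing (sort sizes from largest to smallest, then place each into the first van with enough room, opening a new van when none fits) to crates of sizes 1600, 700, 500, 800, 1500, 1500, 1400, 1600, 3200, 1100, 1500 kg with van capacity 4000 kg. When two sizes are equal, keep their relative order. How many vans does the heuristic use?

Sorted descending: 3200, 1600, 1600, 1500, 1500, 1500, 1400, 1100, 800, 700, 500.
  3200 → van 1 (new)  [load 3200/4000]
  1600 → van 2 (new)  [load 1600/4000]
  1600 → van 2  [load 3200/4000]
  1500 → van 3 (new)  [load 1500/4000]
  1500 → van 3  [load 3000/4000]
  1500 → van 4 (new)  [load 1500/4000]
  1400 → van 4  [load 2900/4000]
  1100 → van 4  [load 4000/4000]
  800 → van 1  [load 4000/4000]
  700 → van 2  [load 3900/4000]
  500 → van 3  [load 3500/4000]
4 vans opened.

4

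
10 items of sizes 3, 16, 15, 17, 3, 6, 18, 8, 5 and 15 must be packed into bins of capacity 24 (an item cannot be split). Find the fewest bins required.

Total = 18 + 17 + 16 + 15 + 15 + 8 + 6 + 5 + 3 + 3 = 106.
Lower bound: ⌈106/24⌉ = 5 bins.
A packing using 5 bins:
  bin 1: 18 + 6 = 24
  bin 2: 17 + 5 = 22
  bin 3: 16 + 8 = 24
  bin 4: 15 + 3 + 3 = 21
  bin 5: 15 = 15
This matches the lower bound, so 5 is optimal.

5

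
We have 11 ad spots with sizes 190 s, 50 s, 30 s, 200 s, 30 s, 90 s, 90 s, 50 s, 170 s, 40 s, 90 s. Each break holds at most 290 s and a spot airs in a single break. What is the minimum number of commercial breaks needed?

4

Total = 200 + 190 + 170 + 90 + 90 + 90 + 50 + 50 + 40 + 30 + 30 = 1030 s.
Lower bound: ⌈1030/290⌉ = 4 commercial breaks.
A packing using 4 commercial breaks:
  break 1: 200 + 90 = 290
  break 2: 190 + 90 = 280
  break 3: 170 + 90 + 30 = 290
  break 4: 50 + 50 + 40 + 30 = 170
This matches the lower bound, so 4 is optimal.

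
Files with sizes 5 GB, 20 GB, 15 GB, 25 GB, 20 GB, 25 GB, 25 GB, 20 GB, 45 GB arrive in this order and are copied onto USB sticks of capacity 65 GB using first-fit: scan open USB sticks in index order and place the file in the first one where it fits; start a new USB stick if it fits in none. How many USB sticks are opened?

4

  5 → USB stick 1 (new)  [load 5/65]
  20 → USB stick 1  [load 25/65]
  15 → USB stick 1  [load 40/65]
  25 → USB stick 1  [load 65/65]
  20 → USB stick 2 (new)  [load 20/65]
  25 → USB stick 2  [load 45/65]
  25 → USB stick 3 (new)  [load 25/65]
  20 → USB stick 2  [load 65/65]
  45 → USB stick 4 (new)  [load 45/65]
4 USB sticks opened.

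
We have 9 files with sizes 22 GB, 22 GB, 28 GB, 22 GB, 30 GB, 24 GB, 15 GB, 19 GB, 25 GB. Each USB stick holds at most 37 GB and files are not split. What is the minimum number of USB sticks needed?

8

Total = 30 + 28 + 25 + 24 + 22 + 22 + 22 + 19 + 15 = 207 GB.
Lower bound: ⌈207/37⌉ = 6 USB sticks.
Also, 8 files each exceed 37/2 GB, and no two of those can share a USB stick, so at least 8 USB sticks are needed.
A packing using 8 USB sticks:
  USB stick 1: 30 = 30
  USB stick 2: 28 = 28
  USB stick 3: 25 = 25
  USB stick 4: 24 = 24
  USB stick 5: 22 + 15 = 37
  USB stick 6: 22 = 22
  USB stick 7: 22 = 22
  USB stick 8: 19 = 19
This matches the lower bound, so 8 is optimal.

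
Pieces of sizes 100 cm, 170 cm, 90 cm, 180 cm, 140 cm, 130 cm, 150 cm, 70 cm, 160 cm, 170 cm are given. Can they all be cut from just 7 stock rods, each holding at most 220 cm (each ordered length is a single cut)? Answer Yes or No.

No

Total = 1360 cm; ⌈1360/220⌉ = 7.
The bound of 7 does not rule out 7, but exhaustive search shows no assignment into 7 stock rods of capacity 220 cm exists — the minimum is 8.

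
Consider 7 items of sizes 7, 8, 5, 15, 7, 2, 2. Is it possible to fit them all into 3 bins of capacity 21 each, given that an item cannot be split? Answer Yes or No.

A valid assignment using 3 bins:
  bin 1: 15 + 5 = 20
  bin 2: 8 + 7 + 2 + 2 = 19
  bin 3: 7 = 7
Every load is within 21, so 3 bins suffice.

Yes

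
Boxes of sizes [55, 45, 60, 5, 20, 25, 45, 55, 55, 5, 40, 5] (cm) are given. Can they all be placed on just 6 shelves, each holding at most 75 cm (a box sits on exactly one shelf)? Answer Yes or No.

Total = 415 cm; ⌈415/75⌉ = 6.
7 boxes each exceed half the capacity and cannot share a shelf, forcing at least 7 shelves.
At least 7 shelves are required, but only 6 are allowed.

No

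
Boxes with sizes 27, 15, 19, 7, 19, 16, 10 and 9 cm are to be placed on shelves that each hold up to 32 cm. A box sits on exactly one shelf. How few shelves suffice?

5

Total = 27 + 19 + 19 + 16 + 15 + 10 + 9 + 7 = 122 cm.
Lower bound: ⌈122/32⌉ = 4 shelves.
A packing using 5 shelves:
  shelf 1: 27 = 27
  shelf 2: 19 + 10 = 29
  shelf 3: 19 + 9 = 28
  shelf 4: 16 + 15 = 31
  shelf 5: 7 = 7
No arrangement into 4 shelves stays within capacity, so 5 is optimal.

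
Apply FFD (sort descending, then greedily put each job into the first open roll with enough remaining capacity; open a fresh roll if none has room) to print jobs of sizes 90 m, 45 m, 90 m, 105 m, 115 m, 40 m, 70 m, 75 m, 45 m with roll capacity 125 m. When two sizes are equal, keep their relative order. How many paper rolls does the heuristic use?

7

Sorted descending: 115, 105, 90, 90, 75, 70, 45, 45, 40.
  115 → roll 1 (new)  [load 115/125]
  105 → roll 2 (new)  [load 105/125]
  90 → roll 3 (new)  [load 90/125]
  90 → roll 4 (new)  [load 90/125]
  75 → roll 5 (new)  [load 75/125]
  70 → roll 6 (new)  [load 70/125]
  45 → roll 5  [load 120/125]
  45 → roll 6  [load 115/125]
  40 → roll 7 (new)  [load 40/125]
7 paper rolls opened.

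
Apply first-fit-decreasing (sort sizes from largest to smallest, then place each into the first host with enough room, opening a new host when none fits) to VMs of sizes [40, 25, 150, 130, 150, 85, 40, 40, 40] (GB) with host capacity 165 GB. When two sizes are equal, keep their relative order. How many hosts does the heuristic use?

5

Sorted descending: 150, 150, 130, 85, 40, 40, 40, 40, 25.
  150 → host 1 (new)  [load 150/165]
  150 → host 2 (new)  [load 150/165]
  130 → host 3 (new)  [load 130/165]
  85 → host 4 (new)  [load 85/165]
  40 → host 4  [load 125/165]
  40 → host 4  [load 165/165]
  40 → host 5 (new)  [load 40/165]
  40 → host 5  [load 80/165]
  25 → host 3  [load 155/165]
5 hosts opened.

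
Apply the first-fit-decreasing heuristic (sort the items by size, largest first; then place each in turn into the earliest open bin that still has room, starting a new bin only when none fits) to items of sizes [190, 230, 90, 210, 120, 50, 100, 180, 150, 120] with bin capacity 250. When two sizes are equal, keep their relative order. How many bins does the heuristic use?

7

Sorted descending: 230, 210, 190, 180, 150, 120, 120, 100, 90, 50.
  230 → bin 1 (new)  [load 230/250]
  210 → bin 2 (new)  [load 210/250]
  190 → bin 3 (new)  [load 190/250]
  180 → bin 4 (new)  [load 180/250]
  150 → bin 5 (new)  [load 150/250]
  120 → bin 6 (new)  [load 120/250]
  120 → bin 6  [load 240/250]
  100 → bin 5  [load 250/250]
  90 → bin 7 (new)  [load 90/250]
  50 → bin 3  [load 240/250]
7 bins opened.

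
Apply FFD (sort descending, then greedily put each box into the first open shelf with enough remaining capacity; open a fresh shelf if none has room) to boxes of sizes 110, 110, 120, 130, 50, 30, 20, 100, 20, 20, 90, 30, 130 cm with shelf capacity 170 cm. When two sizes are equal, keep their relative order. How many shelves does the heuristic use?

7

Sorted descending: 130, 130, 120, 110, 110, 100, 90, 50, 30, 30, 20, 20, 20.
  130 → shelf 1 (new)  [load 130/170]
  130 → shelf 2 (new)  [load 130/170]
  120 → shelf 3 (new)  [load 120/170]
  110 → shelf 4 (new)  [load 110/170]
  110 → shelf 5 (new)  [load 110/170]
  100 → shelf 6 (new)  [load 100/170]
  90 → shelf 7 (new)  [load 90/170]
  50 → shelf 3  [load 170/170]
  30 → shelf 1  [load 160/170]
  30 → shelf 2  [load 160/170]
  20 → shelf 4  [load 130/170]
  20 → shelf 4  [load 150/170]
  20 → shelf 4  [load 170/170]
7 shelves opened.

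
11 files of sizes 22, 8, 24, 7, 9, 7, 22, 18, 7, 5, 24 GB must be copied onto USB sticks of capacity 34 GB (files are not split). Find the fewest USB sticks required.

5

Total = 24 + 24 + 22 + 22 + 18 + 9 + 8 + 7 + 7 + 7 + 5 = 153 GB.
Lower bound: ⌈153/34⌉ = 5 USB sticks.
A packing using 5 USB sticks:
  USB stick 1: 24 + 9 = 33
  USB stick 2: 24 + 8 = 32
  USB stick 3: 22 + 7 + 5 = 34
  USB stick 4: 22 + 7 = 29
  USB stick 5: 18 + 7 = 25
This matches the lower bound, so 5 is optimal.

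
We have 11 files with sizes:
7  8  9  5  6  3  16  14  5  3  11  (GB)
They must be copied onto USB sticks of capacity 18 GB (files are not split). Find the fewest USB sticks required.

Total = 16 + 14 + 11 + 9 + 8 + 7 + 6 + 5 + 5 + 3 + 3 = 87 GB.
Lower bound: ⌈87/18⌉ = 5 USB sticks.
A packing using 5 USB sticks:
  USB stick 1: 16 = 16
  USB stick 2: 14 + 3 = 17
  USB stick 3: 11 + 7 = 18
  USB stick 4: 9 + 6 + 3 = 18
  USB stick 5: 8 + 5 + 5 = 18
This matches the lower bound, so 5 is optimal.

5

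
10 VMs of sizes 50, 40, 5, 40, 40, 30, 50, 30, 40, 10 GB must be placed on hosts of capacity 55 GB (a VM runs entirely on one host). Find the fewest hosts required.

Total = 50 + 50 + 40 + 40 + 40 + 40 + 30 + 30 + 10 + 5 = 335 GB.
Lower bound: ⌈335/55⌉ = 7 hosts.
Also, 8 VMs each exceed 55/2 GB, and no two of those can share a host, so at least 8 hosts are needed.
A packing using 8 hosts:
  host 1: 50 + 5 = 55
  host 2: 50 = 50
  host 3: 40 + 10 = 50
  host 4: 40 = 40
  host 5: 40 = 40
  host 6: 40 = 40
  host 7: 30 = 30
  host 8: 30 = 30
This matches the lower bound, so 8 is optimal.

8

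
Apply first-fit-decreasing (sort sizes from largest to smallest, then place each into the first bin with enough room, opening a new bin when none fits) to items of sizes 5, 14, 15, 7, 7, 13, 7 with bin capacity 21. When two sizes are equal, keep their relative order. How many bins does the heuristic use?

4

Sorted descending: 15, 14, 13, 7, 7, 7, 5.
  15 → bin 1 (new)  [load 15/21]
  14 → bin 2 (new)  [load 14/21]
  13 → bin 3 (new)  [load 13/21]
  7 → bin 2  [load 21/21]
  7 → bin 3  [load 20/21]
  7 → bin 4 (new)  [load 7/21]
  5 → bin 1  [load 20/21]
4 bins opened.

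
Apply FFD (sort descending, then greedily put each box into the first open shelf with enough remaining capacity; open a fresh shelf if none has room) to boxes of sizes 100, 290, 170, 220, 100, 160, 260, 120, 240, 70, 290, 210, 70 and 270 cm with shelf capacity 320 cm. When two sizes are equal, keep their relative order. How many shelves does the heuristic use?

9

Sorted descending: 290, 290, 270, 260, 240, 220, 210, 170, 160, 120, 100, 100, 70, 70.
  290 → shelf 1 (new)  [load 290/320]
  290 → shelf 2 (new)  [load 290/320]
  270 → shelf 3 (new)  [load 270/320]
  260 → shelf 4 (new)  [load 260/320]
  240 → shelf 5 (new)  [load 240/320]
  220 → shelf 6 (new)  [load 220/320]
  210 → shelf 7 (new)  [load 210/320]
  170 → shelf 8 (new)  [load 170/320]
  160 → shelf 9 (new)  [load 160/320]
  120 → shelf 8  [load 290/320]
  100 → shelf 6  [load 320/320]
  100 → shelf 7  [load 310/320]
  70 → shelf 5  [load 310/320]
  70 → shelf 9  [load 230/320]
9 shelves opened.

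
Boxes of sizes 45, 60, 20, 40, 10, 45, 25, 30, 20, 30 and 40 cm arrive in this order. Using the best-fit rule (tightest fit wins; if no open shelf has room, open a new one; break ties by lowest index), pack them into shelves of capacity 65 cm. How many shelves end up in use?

7

  45 → shelf 1 (new)  [load 45/65]
  60 → shelf 2 (new)  [load 60/65]
  20 → shelf 1  [load 65/65]
  40 → shelf 3 (new)  [load 40/65]
  10 → shelf 3  [load 50/65]
  45 → shelf 4 (new)  [load 45/65]
  25 → shelf 5 (new)  [load 25/65]
  30 → shelf 5  [load 55/65]
  20 → shelf 4  [load 65/65]
  30 → shelf 6 (new)  [load 30/65]
  40 → shelf 7 (new)  [load 40/65]
7 shelves opened.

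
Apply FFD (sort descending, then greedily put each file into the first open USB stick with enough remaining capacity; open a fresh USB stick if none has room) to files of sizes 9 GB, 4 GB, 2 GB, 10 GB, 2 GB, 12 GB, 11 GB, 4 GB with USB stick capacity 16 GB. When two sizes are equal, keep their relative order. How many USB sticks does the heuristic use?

4

Sorted descending: 12, 11, 10, 9, 4, 4, 2, 2.
  12 → USB stick 1 (new)  [load 12/16]
  11 → USB stick 2 (new)  [load 11/16]
  10 → USB stick 3 (new)  [load 10/16]
  9 → USB stick 4 (new)  [load 9/16]
  4 → USB stick 1  [load 16/16]
  4 → USB stick 2  [load 15/16]
  2 → USB stick 3  [load 12/16]
  2 → USB stick 3  [load 14/16]
4 USB sticks opened.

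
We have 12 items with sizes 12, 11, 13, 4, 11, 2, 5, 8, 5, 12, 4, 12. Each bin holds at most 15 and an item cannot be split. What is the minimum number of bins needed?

8

Total = 13 + 12 + 12 + 12 + 11 + 11 + 8 + 5 + 5 + 4 + 4 + 2 = 99.
Lower bound: ⌈99/15⌉ = 7 bins.
A packing using 8 bins:
  bin 1: 13 + 2 = 15
  bin 2: 12 = 12
  bin 3: 12 = 12
  bin 4: 12 = 12
  bin 5: 11 + 4 = 15
  bin 6: 11 + 4 = 15
  bin 7: 8 + 5 = 13
  bin 8: 5 = 5
No arrangement into 7 bins stays within capacity, so 8 is optimal.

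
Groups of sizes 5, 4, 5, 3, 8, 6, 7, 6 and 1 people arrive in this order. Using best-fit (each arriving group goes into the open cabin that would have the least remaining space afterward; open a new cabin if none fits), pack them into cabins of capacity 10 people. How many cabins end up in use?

  5 → cabin 1 (new)  [load 5/10]
  4 → cabin 1  [load 9/10]
  5 → cabin 2 (new)  [load 5/10]
  3 → cabin 2  [load 8/10]
  8 → cabin 3 (new)  [load 8/10]
  6 → cabin 4 (new)  [load 6/10]
  7 → cabin 5 (new)  [load 7/10]
  6 → cabin 6 (new)  [load 6/10]
  1 → cabin 1  [load 10/10]
6 cabins opened.

6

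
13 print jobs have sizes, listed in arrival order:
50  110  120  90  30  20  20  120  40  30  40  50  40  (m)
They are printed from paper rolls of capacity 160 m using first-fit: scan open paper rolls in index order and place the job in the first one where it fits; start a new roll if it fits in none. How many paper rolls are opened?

  50 → roll 1 (new)  [load 50/160]
  110 → roll 1  [load 160/160]
  120 → roll 2 (new)  [load 120/160]
  90 → roll 3 (new)  [load 90/160]
  30 → roll 2  [load 150/160]
  20 → roll 3  [load 110/160]
  20 → roll 3  [load 130/160]
  120 → roll 4 (new)  [load 120/160]
  40 → roll 4  [load 160/160]
  30 → roll 3  [load 160/160]
  40 → roll 5 (new)  [load 40/160]
  50 → roll 5  [load 90/160]
  40 → roll 5  [load 130/160]
5 paper rolls opened.

5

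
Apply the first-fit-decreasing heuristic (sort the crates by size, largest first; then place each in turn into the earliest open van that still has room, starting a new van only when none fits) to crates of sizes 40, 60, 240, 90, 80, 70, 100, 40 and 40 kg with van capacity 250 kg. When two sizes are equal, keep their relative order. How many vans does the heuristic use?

Sorted descending: 240, 100, 90, 80, 70, 60, 40, 40, 40.
  240 → van 1 (new)  [load 240/250]
  100 → van 2 (new)  [load 100/250]
  90 → van 2  [load 190/250]
  80 → van 3 (new)  [load 80/250]
  70 → van 3  [load 150/250]
  60 → van 2  [load 250/250]
  40 → van 3  [load 190/250]
  40 → van 3  [load 230/250]
  40 → van 4 (new)  [load 40/250]
4 vans opened.

4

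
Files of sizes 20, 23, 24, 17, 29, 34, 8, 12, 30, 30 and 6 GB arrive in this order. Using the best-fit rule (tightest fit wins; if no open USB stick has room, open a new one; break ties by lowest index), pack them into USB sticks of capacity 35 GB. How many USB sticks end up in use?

8

  20 → USB stick 1 (new)  [load 20/35]
  23 → USB stick 2 (new)  [load 23/35]
  24 → USB stick 3 (new)  [load 24/35]
  17 → USB stick 4 (new)  [load 17/35]
  29 → USB stick 5 (new)  [load 29/35]
  34 → USB stick 6 (new)  [load 34/35]
  8 → USB stick 3  [load 32/35]
  12 → USB stick 2  [load 35/35]
  30 → USB stick 7 (new)  [load 30/35]
  30 → USB stick 8 (new)  [load 30/35]
  6 → USB stick 5  [load 35/35]
8 USB sticks opened.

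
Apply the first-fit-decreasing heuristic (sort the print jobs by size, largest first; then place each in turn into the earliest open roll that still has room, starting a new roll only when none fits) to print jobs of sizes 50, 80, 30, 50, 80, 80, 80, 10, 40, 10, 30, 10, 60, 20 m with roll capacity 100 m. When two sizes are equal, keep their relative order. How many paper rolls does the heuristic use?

Sorted descending: 80, 80, 80, 80, 60, 50, 50, 40, 30, 30, 20, 10, 10, 10.
  80 → roll 1 (new)  [load 80/100]
  80 → roll 2 (new)  [load 80/100]
  80 → roll 3 (new)  [load 80/100]
  80 → roll 4 (new)  [load 80/100]
  60 → roll 5 (new)  [load 60/100]
  50 → roll 6 (new)  [load 50/100]
  50 → roll 6  [load 100/100]
  40 → roll 5  [load 100/100]
  30 → roll 7 (new)  [load 30/100]
  30 → roll 7  [load 60/100]
  20 → roll 1  [load 100/100]
  10 → roll 2  [load 90/100]
  10 → roll 2  [load 100/100]
  10 → roll 3  [load 90/100]
7 paper rolls opened.

7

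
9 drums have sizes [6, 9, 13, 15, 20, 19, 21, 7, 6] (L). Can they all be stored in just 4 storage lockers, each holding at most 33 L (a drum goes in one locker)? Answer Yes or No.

A valid assignment using 4 storage lockers:
  locker 1: 21 + 9 = 30
  locker 2: 20 + 13 = 33
  locker 3: 19 + 7 + 6 = 32
  locker 4: 15 + 6 = 21
Every load is within 33 L, so 4 storage lockers suffice.

Yes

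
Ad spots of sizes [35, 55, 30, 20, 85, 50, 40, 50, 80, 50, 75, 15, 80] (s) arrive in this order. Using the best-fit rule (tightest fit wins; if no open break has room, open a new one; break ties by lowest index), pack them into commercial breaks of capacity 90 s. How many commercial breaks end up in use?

9

  35 → break 1 (new)  [load 35/90]
  55 → break 1  [load 90/90]
  30 → break 2 (new)  [load 30/90]
  20 → break 2  [load 50/90]
  85 → break 3 (new)  [load 85/90]
  50 → break 4 (new)  [load 50/90]
  40 → break 2  [load 90/90]
  50 → break 5 (new)  [load 50/90]
  80 → break 6 (new)  [load 80/90]
  50 → break 7 (new)  [load 50/90]
  75 → break 8 (new)  [load 75/90]
  15 → break 8  [load 90/90]
  80 → break 9 (new)  [load 80/90]
9 commercial breaks opened.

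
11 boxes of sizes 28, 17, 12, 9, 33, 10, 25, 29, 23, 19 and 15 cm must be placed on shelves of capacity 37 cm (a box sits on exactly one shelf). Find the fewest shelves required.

7

Total = 33 + 29 + 28 + 25 + 23 + 19 + 17 + 15 + 12 + 10 + 9 = 220 cm.
Lower bound: ⌈220/37⌉ = 6 shelves.
A packing using 7 shelves:
  shelf 1: 33 = 33
  shelf 2: 29 = 29
  shelf 3: 28 + 9 = 37
  shelf 4: 25 + 12 = 37
  shelf 5: 23 + 10 = 33
  shelf 6: 19 + 17 = 36
  shelf 7: 15 = 15
No arrangement into 6 shelves stays within capacity, so 7 is optimal.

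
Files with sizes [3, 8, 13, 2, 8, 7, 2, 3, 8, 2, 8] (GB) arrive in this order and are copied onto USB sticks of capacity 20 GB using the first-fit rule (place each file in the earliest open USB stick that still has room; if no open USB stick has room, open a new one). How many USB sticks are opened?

4

  3 → USB stick 1 (new)  [load 3/20]
  8 → USB stick 1  [load 11/20]
  13 → USB stick 2 (new)  [load 13/20]
  2 → USB stick 1  [load 13/20]
  8 → USB stick 3 (new)  [load 8/20]
  7 → USB stick 1  [load 20/20]
  2 → USB stick 2  [load 15/20]
  3 → USB stick 2  [load 18/20]
  8 → USB stick 3  [load 16/20]
  2 → USB stick 2  [load 20/20]
  8 → USB stick 4 (new)  [load 8/20]
4 USB sticks opened.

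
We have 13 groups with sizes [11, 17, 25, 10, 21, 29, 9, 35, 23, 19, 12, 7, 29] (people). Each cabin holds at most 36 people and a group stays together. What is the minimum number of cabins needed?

Total = 35 + 29 + 29 + 25 + 23 + 21 + 19 + 17 + 12 + 11 + 10 + 9 + 7 = 247 people.
Lower bound: ⌈247/36⌉ = 7 cabins.
A packing using 8 cabins:
  cabin 1: 35 = 35
  cabin 2: 29 + 7 = 36
  cabin 3: 29 = 29
  cabin 4: 25 + 11 = 36
  cabin 5: 23 + 12 = 35
  cabin 6: 21 + 10 = 31
  cabin 7: 19 + 17 = 36
  cabin 8: 9 = 9
No arrangement into 7 cabins stays within capacity, so 8 is optimal.

8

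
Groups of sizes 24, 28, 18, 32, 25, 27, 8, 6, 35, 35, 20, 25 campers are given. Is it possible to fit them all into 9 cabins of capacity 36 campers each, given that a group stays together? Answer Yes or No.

Total = 283 campers; ⌈283/36⌉ = 8.
9 groups each exceed half the capacity and cannot share a cabin, forcing at least 9 cabins.
The bound of 9 does not rule out 9, but exhaustive search shows no assignment into 9 cabins of capacity 36 campers exists — the minimum is 10.

No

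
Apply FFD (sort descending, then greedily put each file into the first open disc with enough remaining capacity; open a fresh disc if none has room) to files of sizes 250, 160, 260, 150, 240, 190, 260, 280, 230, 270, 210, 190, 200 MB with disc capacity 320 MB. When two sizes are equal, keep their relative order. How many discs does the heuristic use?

12

Sorted descending: 280, 270, 260, 260, 250, 240, 230, 210, 200, 190, 190, 160, 150.
  280 → disc 1 (new)  [load 280/320]
  270 → disc 2 (new)  [load 270/320]
  260 → disc 3 (new)  [load 260/320]
  260 → disc 4 (new)  [load 260/320]
  250 → disc 5 (new)  [load 250/320]
  240 → disc 6 (new)  [load 240/320]
  230 → disc 7 (new)  [load 230/320]
  210 → disc 8 (new)  [load 210/320]
  200 → disc 9 (new)  [load 200/320]
  190 → disc 10 (new)  [load 190/320]
  190 → disc 11 (new)  [load 190/320]
  160 → disc 12 (new)  [load 160/320]
  150 → disc 12  [load 310/320]
12 discs opened.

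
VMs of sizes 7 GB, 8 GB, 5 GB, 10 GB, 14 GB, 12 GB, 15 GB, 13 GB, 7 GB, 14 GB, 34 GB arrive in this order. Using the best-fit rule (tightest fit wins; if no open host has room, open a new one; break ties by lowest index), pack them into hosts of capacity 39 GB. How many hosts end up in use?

  7 → host 1 (new)  [load 7/39]
  8 → host 1  [load 15/39]
  5 → host 1  [load 20/39]
  10 → host 1  [load 30/39]
  14 → host 2 (new)  [load 14/39]
  12 → host 2  [load 26/39]
  15 → host 3 (new)  [load 15/39]
  13 → host 2  [load 39/39]
  7 → host 1  [load 37/39]
  14 → host 3  [load 29/39]
  34 → host 4 (new)  [load 34/39]
4 hosts opened.

4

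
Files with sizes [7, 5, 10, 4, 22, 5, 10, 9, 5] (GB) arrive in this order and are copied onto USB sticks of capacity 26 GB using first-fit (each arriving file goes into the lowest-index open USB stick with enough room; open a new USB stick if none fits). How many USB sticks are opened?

4

  7 → USB stick 1 (new)  [load 7/26]
  5 → USB stick 1  [load 12/26]
  10 → USB stick 1  [load 22/26]
  4 → USB stick 1  [load 26/26]
  22 → USB stick 2 (new)  [load 22/26]
  5 → USB stick 3 (new)  [load 5/26]
  10 → USB stick 3  [load 15/26]
  9 → USB stick 3  [load 24/26]
  5 → USB stick 4 (new)  [load 5/26]
4 USB sticks opened.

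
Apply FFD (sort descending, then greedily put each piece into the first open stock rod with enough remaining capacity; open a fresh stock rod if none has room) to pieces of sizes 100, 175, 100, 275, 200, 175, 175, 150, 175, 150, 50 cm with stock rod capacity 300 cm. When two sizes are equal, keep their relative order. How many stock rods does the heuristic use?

Sorted descending: 275, 200, 175, 175, 175, 175, 150, 150, 100, 100, 50.
  275 → stock rod 1 (new)  [load 275/300]
  200 → stock rod 2 (new)  [load 200/300]
  175 → stock rod 3 (new)  [load 175/300]
  175 → stock rod 4 (new)  [load 175/300]
  175 → stock rod 5 (new)  [load 175/300]
  175 → stock rod 6 (new)  [load 175/300]
  150 → stock rod 7 (new)  [load 150/300]
  150 → stock rod 7  [load 300/300]
  100 → stock rod 2  [load 300/300]
  100 → stock rod 3  [load 275/300]
  50 → stock rod 4  [load 225/300]
7 stock rods opened.

7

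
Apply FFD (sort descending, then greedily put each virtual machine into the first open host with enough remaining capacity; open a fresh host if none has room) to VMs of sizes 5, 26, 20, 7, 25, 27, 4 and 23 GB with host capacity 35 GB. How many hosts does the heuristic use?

5

Sorted descending: 27, 26, 25, 23, 20, 7, 5, 4.
  27 → host 1 (new)  [load 27/35]
  26 → host 2 (new)  [load 26/35]
  25 → host 3 (new)  [load 25/35]
  23 → host 4 (new)  [load 23/35]
  20 → host 5 (new)  [load 20/35]
  7 → host 1  [load 34/35]
  5 → host 2  [load 31/35]
  4 → host 2  [load 35/35]
5 hosts opened.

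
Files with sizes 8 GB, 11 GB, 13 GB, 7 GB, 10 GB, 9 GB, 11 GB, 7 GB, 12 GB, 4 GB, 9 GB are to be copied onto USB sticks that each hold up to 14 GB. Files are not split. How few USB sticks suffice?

Total = 13 + 12 + 11 + 11 + 10 + 9 + 9 + 8 + 7 + 7 + 4 = 101 GB.
Lower bound: ⌈101/14⌉ = 8 USB sticks.
A packing using 9 USB sticks:
  USB stick 1: 13 = 13
  USB stick 2: 12 = 12
  USB stick 3: 11 = 11
  USB stick 4: 11 = 11
  USB stick 5: 10 + 4 = 14
  USB stick 6: 9 = 9
  USB stick 7: 9 = 9
  USB stick 8: 8 = 8
  USB stick 9: 7 + 7 = 14
No arrangement into 8 USB sticks stays within capacity, so 9 is optimal.

9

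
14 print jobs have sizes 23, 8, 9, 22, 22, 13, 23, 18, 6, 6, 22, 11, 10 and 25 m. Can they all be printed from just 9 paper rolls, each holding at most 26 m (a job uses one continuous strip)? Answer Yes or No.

Total = 218 m; ⌈218/26⌉ = 9.
The bound of 9 does not rule out 9, but exhaustive search shows no assignment into 9 paper rolls of capacity 26 m exists — the minimum is 10.

No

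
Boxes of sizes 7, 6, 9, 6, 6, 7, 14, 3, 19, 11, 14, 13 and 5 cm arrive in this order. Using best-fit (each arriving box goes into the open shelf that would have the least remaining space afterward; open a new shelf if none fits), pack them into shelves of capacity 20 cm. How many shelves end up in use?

7

  7 → shelf 1 (new)  [load 7/20]
  6 → shelf 1  [load 13/20]
  9 → shelf 2 (new)  [load 9/20]
  6 → shelf 1  [load 19/20]
  6 → shelf 2  [load 15/20]
  7 → shelf 3 (new)  [load 7/20]
  14 → shelf 4 (new)  [load 14/20]
  3 → shelf 2  [load 18/20]
  19 → shelf 5 (new)  [load 19/20]
  11 → shelf 3  [load 18/20]
  14 → shelf 6 (new)  [load 14/20]
  13 → shelf 7 (new)  [load 13/20]
  5 → shelf 4  [load 19/20]
7 shelves opened.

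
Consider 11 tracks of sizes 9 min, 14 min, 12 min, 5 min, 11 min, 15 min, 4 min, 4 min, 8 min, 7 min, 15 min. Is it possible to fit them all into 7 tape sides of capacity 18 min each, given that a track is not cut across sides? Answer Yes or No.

A valid assignment using 7 tape sides:
  side 1: 15 = 15
  side 2: 15 = 15
  side 3: 14 + 4 = 18
  side 4: 12 + 5 = 17
  side 5: 11 + 7 = 18
  side 6: 9 + 8 = 17
  side 7: 4 = 4
Every load is within 18 min, so 7 tape sides suffice.

Yes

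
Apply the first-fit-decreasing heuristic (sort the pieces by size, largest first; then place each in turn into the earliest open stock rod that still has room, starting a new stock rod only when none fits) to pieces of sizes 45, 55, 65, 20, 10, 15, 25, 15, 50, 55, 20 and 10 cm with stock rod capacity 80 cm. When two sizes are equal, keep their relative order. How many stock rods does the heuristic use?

5

Sorted descending: 65, 55, 55, 50, 45, 25, 20, 20, 15, 15, 10, 10.
  65 → stock rod 1 (new)  [load 65/80]
  55 → stock rod 2 (new)  [load 55/80]
  55 → stock rod 3 (new)  [load 55/80]
  50 → stock rod 4 (new)  [load 50/80]
  45 → stock rod 5 (new)  [load 45/80]
  25 → stock rod 2  [load 80/80]
  20 → stock rod 3  [load 75/80]
  20 → stock rod 4  [load 70/80]
  15 → stock rod 1  [load 80/80]
  15 → stock rod 5  [load 60/80]
  10 → stock rod 4  [load 80/80]
  10 → stock rod 5  [load 70/80]
5 stock rods opened.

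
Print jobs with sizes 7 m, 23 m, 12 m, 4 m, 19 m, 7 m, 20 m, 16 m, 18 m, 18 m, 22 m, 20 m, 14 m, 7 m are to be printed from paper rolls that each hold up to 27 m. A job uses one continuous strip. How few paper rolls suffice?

Total = 23 + 22 + 20 + 20 + 19 + 18 + 18 + 16 + 14 + 12 + 7 + 7 + 7 + 4 = 207 m.
Lower bound: ⌈207/27⌉ = 8 paper rolls.
Also, 9 print jobs each exceed 27/2 m, and no two of those can share a roll, so at least 9 paper rolls are needed.
A packing using 9 paper rolls:
  roll 1: 23 + 4 = 27
  roll 2: 22 = 22
  roll 3: 20 + 7 = 27
  roll 4: 20 + 7 = 27
  roll 5: 19 + 7 = 26
  roll 6: 18 = 18
  roll 7: 18 = 18
  roll 8: 16 = 16
  roll 9: 14 + 12 = 26
This matches the lower bound, so 9 is optimal.

9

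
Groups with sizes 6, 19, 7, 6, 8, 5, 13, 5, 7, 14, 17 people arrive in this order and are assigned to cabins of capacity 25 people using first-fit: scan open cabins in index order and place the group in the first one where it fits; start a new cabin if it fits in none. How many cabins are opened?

  6 → cabin 1 (new)  [load 6/25]
  19 → cabin 1  [load 25/25]
  7 → cabin 2 (new)  [load 7/25]
  6 → cabin 2  [load 13/25]
  8 → cabin 2  [load 21/25]
  5 → cabin 3 (new)  [load 5/25]
  13 → cabin 3  [load 18/25]
  5 → cabin 3  [load 23/25]
  7 → cabin 4 (new)  [load 7/25]
  14 → cabin 4  [load 21/25]
  17 → cabin 5 (new)  [load 17/25]
5 cabins opened.

5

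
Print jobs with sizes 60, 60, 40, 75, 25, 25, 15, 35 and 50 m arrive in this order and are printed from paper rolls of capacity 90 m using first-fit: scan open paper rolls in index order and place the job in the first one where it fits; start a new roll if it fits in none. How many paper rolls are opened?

  60 → roll 1 (new)  [load 60/90]
  60 → roll 2 (new)  [load 60/90]
  40 → roll 3 (new)  [load 40/90]
  75 → roll 4 (new)  [load 75/90]
  25 → roll 1  [load 85/90]
  25 → roll 2  [load 85/90]
  15 → roll 3  [load 55/90]
  35 → roll 3  [load 90/90]
  50 → roll 5 (new)  [load 50/90]
5 paper rolls opened.

5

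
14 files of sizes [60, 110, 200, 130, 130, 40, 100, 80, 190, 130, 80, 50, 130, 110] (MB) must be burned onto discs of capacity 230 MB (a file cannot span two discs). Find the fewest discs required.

8

Total = 200 + 190 + 130 + 130 + 130 + 130 + 110 + 110 + 100 + 80 + 80 + 60 + 50 + 40 = 1540 MB.
Lower bound: ⌈1540/230⌉ = 7 discs.
A packing using 8 discs:
  disc 1: 200 = 200
  disc 2: 190 + 40 = 230
  disc 3: 130 + 100 = 230
  disc 4: 130 + 80 = 210
  disc 5: 130 + 80 = 210
  disc 6: 130 + 60 = 190
  disc 7: 110 + 110 = 220
  disc 8: 50 = 50
No arrangement into 7 discs stays within capacity, so 8 is optimal.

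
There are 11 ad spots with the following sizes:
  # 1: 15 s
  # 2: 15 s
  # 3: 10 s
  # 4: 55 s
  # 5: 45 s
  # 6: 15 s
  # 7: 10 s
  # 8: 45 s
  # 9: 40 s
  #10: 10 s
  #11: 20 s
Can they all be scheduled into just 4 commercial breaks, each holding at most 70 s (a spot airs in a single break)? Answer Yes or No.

A valid assignment using 4 commercial breaks:
  break 1: 55 + 15 = 70
  break 2: 45 + 15 + 10 = 70
  break 3: 45 + 15 + 10 = 70
  break 4: 40 + 20 + 10 = 70
Every load is within 70 s, so 4 commercial breaks suffice.

Yes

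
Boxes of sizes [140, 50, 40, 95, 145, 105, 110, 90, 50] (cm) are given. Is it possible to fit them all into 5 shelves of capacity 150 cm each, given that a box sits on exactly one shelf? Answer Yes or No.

Total = 825 cm; ⌈825/150⌉ = 6.
At least 6 shelves are required, but only 5 are allowed.

No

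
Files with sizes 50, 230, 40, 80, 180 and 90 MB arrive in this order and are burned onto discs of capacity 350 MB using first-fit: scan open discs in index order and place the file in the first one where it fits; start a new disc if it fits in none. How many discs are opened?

2

  50 → disc 1 (new)  [load 50/350]
  230 → disc 1  [load 280/350]
  40 → disc 1  [load 320/350]
  80 → disc 2 (new)  [load 80/350]
  180 → disc 2  [load 260/350]
  90 → disc 2  [load 350/350]
2 discs opened.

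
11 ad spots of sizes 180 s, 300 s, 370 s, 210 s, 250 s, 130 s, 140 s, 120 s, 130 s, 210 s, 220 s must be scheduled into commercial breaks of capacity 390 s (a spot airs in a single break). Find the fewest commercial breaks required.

7

Total = 370 + 300 + 250 + 220 + 210 + 210 + 180 + 140 + 130 + 130 + 120 = 2260 s.
Lower bound: ⌈2260/390⌉ = 6 commercial breaks.
A packing using 7 commercial breaks:
  break 1: 370 = 370
  break 2: 300 = 300
  break 3: 250 + 140 = 390
  break 4: 220 + 130 = 350
  break 5: 210 + 180 = 390
  break 6: 210 + 130 = 340
  break 7: 120 = 120
No arrangement into 6 commercial breaks stays within capacity, so 7 is optimal.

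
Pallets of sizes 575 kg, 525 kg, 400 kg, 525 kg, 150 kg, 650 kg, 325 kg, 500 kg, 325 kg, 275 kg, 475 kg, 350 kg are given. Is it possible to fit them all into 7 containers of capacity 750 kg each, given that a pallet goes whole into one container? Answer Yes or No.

Total = 5075 kg; ⌈5075/750⌉ = 7.
The bound of 7 does not rule out 7, but exhaustive search shows no assignment into 7 containers of capacity 750 kg exists — the minimum is 8.

No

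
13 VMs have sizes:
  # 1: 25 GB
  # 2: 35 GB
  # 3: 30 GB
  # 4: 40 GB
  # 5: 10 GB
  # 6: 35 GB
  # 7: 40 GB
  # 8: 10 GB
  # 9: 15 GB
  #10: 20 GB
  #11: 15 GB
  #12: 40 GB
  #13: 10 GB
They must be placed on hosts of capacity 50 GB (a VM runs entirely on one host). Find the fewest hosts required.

Total = 40 + 40 + 40 + 35 + 35 + 30 + 25 + 20 + 15 + 15 + 10 + 10 + 10 = 325 GB.
Lower bound: ⌈325/50⌉ = 7 hosts.
A packing using 7 hosts:
  host 1: 40 + 10 = 50
  host 2: 40 + 10 = 50
  host 3: 40 + 10 = 50
  host 4: 35 + 15 = 50
  host 5: 35 + 15 = 50
  host 6: 30 + 20 = 50
  host 7: 25 = 25
This matches the lower bound, so 7 is optimal.

7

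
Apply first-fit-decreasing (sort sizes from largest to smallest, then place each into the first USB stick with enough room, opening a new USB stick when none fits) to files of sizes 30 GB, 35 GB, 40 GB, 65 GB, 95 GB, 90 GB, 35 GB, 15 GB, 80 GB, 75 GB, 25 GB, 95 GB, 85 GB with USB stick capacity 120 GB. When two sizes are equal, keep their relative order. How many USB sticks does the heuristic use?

7

Sorted descending: 95, 95, 90, 85, 80, 75, 65, 40, 35, 35, 30, 25, 15.
  95 → USB stick 1 (new)  [load 95/120]
  95 → USB stick 2 (new)  [load 95/120]
  90 → USB stick 3 (new)  [load 90/120]
  85 → USB stick 4 (new)  [load 85/120]
  80 → USB stick 5 (new)  [load 80/120]
  75 → USB stick 6 (new)  [load 75/120]
  65 → USB stick 7 (new)  [load 65/120]
  40 → USB stick 5  [load 120/120]
  35 → USB stick 4  [load 120/120]
  35 → USB stick 6  [load 110/120]
  30 → USB stick 3  [load 120/120]
  25 → USB stick 1  [load 120/120]
  15 → USB stick 2  [load 110/120]
7 USB sticks opened.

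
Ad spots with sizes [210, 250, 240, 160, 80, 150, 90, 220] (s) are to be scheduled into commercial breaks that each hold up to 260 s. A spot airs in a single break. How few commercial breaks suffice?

Total = 250 + 240 + 220 + 210 + 160 + 150 + 90 + 80 = 1400 s.
Lower bound: ⌈1400/260⌉ = 6 commercial breaks.
A packing using 6 commercial breaks:
  break 1: 250 = 250
  break 2: 240 = 240
  break 3: 220 = 220
  break 4: 210 = 210
  break 5: 160 + 90 = 250
  break 6: 150 + 80 = 230
This matches the lower bound, so 6 is optimal.

6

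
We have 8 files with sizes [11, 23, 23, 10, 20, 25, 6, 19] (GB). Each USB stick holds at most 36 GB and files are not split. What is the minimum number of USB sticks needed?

5

Total = 25 + 23 + 23 + 20 + 19 + 11 + 10 + 6 = 137 GB.
Lower bound: ⌈137/36⌉ = 4 USB sticks.
Also, 5 files each exceed 18 GB, and no two of those can share a USB stick, so at least 5 USB sticks are needed.
A packing using 5 USB sticks:
  USB stick 1: 25 + 11 = 36
  USB stick 2: 23 + 10 = 33
  USB stick 3: 23 + 6 = 29
  USB stick 4: 20 = 20
  USB stick 5: 19 = 19
This matches the lower bound, so 5 is optimal.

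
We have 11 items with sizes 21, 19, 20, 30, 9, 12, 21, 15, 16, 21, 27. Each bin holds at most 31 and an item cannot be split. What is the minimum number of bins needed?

Total = 30 + 27 + 21 + 21 + 21 + 20 + 19 + 16 + 15 + 12 + 9 = 211.
Lower bound: ⌈211/31⌉ = 7 bins.
Also, 8 items each exceed 31/2, and no two of those can share a bin, so at least 8 bins are needed.
A packing using 8 bins:
  bin 1: 30 = 30
  bin 2: 27 = 27
  bin 3: 21 + 9 = 30
  bin 4: 21 = 21
  bin 5: 21 = 21
  bin 6: 20 = 20
  bin 7: 19 + 12 = 31
  bin 8: 16 + 15 = 31
This matches the lower bound, so 8 is optimal.

8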